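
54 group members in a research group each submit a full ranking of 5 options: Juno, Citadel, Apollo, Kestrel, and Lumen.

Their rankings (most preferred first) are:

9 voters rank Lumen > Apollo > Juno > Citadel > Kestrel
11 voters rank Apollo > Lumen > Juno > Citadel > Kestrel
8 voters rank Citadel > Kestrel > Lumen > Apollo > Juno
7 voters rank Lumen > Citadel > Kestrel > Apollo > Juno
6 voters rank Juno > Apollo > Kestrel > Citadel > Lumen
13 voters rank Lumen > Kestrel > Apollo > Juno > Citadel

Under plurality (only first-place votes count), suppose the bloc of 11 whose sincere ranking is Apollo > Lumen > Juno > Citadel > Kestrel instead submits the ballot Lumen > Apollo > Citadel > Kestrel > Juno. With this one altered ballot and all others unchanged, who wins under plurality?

Lumen

First-place totals with the altered ballot: Juno 6, Citadel 8, Apollo 0, Kestrel 0, Lumen 40.
The winner is unchanged: still Lumen.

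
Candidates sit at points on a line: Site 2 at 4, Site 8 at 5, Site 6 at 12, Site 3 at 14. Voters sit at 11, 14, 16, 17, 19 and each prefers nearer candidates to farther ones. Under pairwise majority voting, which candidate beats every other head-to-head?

Site 3

With single-peaked preferences on a line, the Condorcet winner is the candidate closest to the median voter.
The median voter (position 16) is closest to Site 3 at 14.
Check: Site 3 vs Site 6 — voters closer to Site 3: 4 of 5.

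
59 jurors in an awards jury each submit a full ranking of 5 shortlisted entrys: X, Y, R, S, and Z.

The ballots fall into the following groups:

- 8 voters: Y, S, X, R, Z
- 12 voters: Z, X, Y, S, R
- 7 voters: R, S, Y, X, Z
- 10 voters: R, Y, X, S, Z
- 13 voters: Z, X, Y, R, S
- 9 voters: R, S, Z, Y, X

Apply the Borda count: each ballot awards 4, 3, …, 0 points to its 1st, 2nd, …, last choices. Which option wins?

Y

Borda scores:
  X: 8·2 + 12·3 + 7·1 + 10·2 + 13·3 + 9·0 = 118
  Y: 8·4 + 12·2 + 7·2 + 10·3 + 13·2 + 9·1 = 135
  R: 8·1 + 12·0 + 7·4 + 10·4 + 13·1 + 9·4 = 125
  S: 8·3 + 12·1 + 7·3 + 10·1 + 13·0 + 9·3 = 94
  Z: 8·0 + 12·4 + 7·0 + 10·0 + 13·4 + 9·2 = 118
Y has the highest total.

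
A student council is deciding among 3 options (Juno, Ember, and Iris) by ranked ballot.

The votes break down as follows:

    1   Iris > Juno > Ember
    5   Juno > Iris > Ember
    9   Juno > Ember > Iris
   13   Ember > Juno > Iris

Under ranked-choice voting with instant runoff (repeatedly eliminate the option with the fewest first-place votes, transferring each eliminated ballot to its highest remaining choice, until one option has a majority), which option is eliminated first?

Round 1: Juno 14, Ember 13, Iris 1. Iris has the fewest and is eliminated.
Round 2: Juno 15, Ember 13. Juno has a majority.

Iris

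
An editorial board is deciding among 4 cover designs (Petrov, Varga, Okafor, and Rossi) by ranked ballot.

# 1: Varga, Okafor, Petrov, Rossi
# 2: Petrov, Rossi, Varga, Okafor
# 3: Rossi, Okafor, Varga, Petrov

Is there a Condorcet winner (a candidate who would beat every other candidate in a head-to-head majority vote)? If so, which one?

Head-to-head results (3 voters total):
Petrov vs Varga: Varga wins 2–1.
Petrov vs Okafor: Okafor wins 2–1.
Petrov vs Rossi: Petrov wins 2–1.
Varga vs Okafor: Varga wins 2–1.
Varga vs Rossi: Rossi wins 2–1.
Okafor vs Rossi: Rossi wins 2–1.
No candidate beats all others: Petrov beats Rossi beats Varga beats Petrov, a majority cycle.

There is no Condorcet winner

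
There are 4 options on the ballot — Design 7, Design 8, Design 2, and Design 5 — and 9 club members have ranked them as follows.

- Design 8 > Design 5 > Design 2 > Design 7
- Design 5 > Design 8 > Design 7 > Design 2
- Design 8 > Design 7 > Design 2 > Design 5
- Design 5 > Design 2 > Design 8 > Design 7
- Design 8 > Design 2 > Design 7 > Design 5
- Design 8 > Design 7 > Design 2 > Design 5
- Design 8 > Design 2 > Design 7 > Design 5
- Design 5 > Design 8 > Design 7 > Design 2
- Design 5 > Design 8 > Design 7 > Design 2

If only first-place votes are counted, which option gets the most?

Design 8

First-place vote totals:
  Design 7: 0
  Design 8: 5
  Design 2: 0
  Design 5: 4
Design 8 has the most first-place votes.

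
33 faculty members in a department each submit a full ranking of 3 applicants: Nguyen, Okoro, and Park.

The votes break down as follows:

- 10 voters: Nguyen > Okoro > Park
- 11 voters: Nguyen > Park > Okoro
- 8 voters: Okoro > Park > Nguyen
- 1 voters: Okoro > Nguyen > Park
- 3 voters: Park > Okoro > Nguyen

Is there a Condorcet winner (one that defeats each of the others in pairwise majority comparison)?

Yes

Head-to-head results (33 voters total):
Nguyen vs Okoro: Nguyen wins 21–12.
Nguyen vs Park: Nguyen wins 22–11.
Okoro vs Park: Okoro wins 19–14.
Nguyen beats each rival — Okoro (21–12), Park (22–11) — so Nguyen is the Condorcet winner.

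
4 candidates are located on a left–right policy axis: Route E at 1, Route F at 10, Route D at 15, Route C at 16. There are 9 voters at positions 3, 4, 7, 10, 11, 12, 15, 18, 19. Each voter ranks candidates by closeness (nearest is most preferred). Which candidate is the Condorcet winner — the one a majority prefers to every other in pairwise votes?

With single-peaked preferences on a line, the Condorcet winner is the candidate closest to the median voter.
The median voter (position 11) is closest to Route F at 10.
Check: Route F vs Route E — voters closer to Route F: 7 of 9.

Route F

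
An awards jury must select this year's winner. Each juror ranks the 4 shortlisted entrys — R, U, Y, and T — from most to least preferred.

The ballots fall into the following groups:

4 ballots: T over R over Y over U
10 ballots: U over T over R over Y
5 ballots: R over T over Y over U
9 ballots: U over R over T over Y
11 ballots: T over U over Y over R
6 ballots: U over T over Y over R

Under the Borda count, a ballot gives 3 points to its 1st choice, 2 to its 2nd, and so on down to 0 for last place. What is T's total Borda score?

Borda scores:
  R: 4·2 + 10·1 + 5·3 + 9·2 + 11·0 + 6·0 = 51
  U: 4·0 + 10·3 + 5·0 + 9·3 + 11·2 + 6·3 = 97
  Y: 4·1 + 10·0 + 5·1 + 9·0 + 11·1 + 6·1 = 26
  T: 4·3 + 10·2 + 5·2 + 9·1 + 11·3 + 6·2 = 96

96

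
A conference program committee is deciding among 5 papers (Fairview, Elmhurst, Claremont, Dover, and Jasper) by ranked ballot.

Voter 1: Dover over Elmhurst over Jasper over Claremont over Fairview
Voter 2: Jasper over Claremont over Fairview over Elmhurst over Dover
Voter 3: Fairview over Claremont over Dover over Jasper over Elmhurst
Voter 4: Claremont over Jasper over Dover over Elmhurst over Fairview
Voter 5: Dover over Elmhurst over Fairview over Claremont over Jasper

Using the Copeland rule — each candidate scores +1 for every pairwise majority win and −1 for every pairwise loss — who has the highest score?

Pairwise results:
  Fairview vs Elmhurst: Elmhurst wins 3–2.
  Fairview vs Claremont: Claremont wins 3–2.
  Fairview vs Dover: Dover wins 3–2.
  Fairview vs Jasper: Jasper wins 3–2.
  Elmhurst vs Claremont: Claremont wins 3–2.
  Elmhurst vs Dover: Dover wins 4–1.
  Elmhurst vs Jasper: Jasper wins 3–2.
  Claremont vs Dover: Claremont wins 3–2.
  Claremont vs Jasper: Claremont wins 3–2.
  Dover vs Jasper: Dover wins 3–2.
Copeland scores (wins − losses):
  Fairview: 0 − 4 = -4
  Elmhurst: 1 − 3 = -2
  Claremont: 4 − 0 = 4
  Dover: 3 − 1 = 2
  Jasper: 2 − 2 = 0
Claremont has the best Copeland score.

Claremont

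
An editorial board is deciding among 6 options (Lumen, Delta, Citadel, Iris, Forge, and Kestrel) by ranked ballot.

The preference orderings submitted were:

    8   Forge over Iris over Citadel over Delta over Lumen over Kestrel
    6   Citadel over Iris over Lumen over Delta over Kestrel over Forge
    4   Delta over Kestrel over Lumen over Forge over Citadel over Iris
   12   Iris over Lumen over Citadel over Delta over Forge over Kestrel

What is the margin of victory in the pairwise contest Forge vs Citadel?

Ballots ranking Forge above Citadel: 8+4 = 12.
Ballots ranking Citadel above Forge: 6+12 = 18.
Citadel wins 18–12, a margin of 6.

6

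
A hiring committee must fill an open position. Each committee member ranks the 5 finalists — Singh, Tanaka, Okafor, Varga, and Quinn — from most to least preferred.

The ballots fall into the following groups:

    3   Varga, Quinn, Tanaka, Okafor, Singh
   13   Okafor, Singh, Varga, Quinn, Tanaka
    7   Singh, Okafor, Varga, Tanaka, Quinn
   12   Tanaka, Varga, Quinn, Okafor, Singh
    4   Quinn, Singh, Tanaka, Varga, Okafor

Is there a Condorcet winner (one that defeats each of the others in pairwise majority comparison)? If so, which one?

Head-to-head results (39 voters total):
Singh vs Tanaka: Singh wins 24–15.
Singh vs Okafor: Okafor wins 28–11.
Singh vs Varga: Singh wins 24–15.
Singh vs Quinn: Singh wins 20–19.
Tanaka vs Okafor: Okafor wins 20–19.
Tanaka vs Varga: Varga wins 23–16.
Tanaka vs Quinn: Quinn wins 20–19.
Okafor vs Varga: Okafor wins 20–19.
Okafor vs Quinn: Okafor wins 20–19.
Varga vs Quinn: Varga wins 35–4.
Okafor beats each rival — Singh (28–11), Tanaka (20–19), Varga (20–19), Quinn (20–19) — so Okafor is the Condorcet winner.

Okafor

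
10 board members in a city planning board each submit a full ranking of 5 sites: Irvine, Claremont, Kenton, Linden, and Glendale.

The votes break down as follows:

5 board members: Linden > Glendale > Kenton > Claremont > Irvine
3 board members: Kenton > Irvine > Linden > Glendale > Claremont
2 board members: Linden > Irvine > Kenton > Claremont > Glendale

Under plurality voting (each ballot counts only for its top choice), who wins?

Linden

First-place vote totals:
  Irvine: 0
  Claremont: 0
  Kenton: 3
  Linden: 7
  Glendale: 0
Linden has the most first-place votes.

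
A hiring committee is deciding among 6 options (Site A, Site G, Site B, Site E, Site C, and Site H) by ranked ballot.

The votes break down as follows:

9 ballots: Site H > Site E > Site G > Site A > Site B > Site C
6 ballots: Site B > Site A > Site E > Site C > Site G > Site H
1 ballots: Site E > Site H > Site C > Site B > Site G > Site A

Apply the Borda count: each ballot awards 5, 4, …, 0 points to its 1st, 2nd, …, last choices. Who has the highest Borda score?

Borda scores:
  Site A: 9·2 + 6·4 + 0 = 42
  Site G: 9·3 + 6·1 + 1 = 34
  Site B: 9·1 + 6·5 + 2 = 41
  Site E: 9·4 + 6·3 + 5 = 59
  Site C: 9·0 + 6·2 + 3 = 15
  Site H: 9·5 + 6·0 + 4 = 49
Site E has the highest total.

Site E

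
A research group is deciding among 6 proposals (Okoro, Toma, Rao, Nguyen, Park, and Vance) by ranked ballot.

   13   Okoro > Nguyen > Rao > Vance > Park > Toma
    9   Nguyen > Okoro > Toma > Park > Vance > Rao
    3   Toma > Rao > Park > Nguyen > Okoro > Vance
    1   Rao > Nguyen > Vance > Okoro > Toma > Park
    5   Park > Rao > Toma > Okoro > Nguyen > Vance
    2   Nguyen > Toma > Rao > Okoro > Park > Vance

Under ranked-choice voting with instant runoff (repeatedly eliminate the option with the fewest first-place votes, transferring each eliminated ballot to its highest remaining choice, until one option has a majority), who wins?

Okoro

Round 1: Okoro 13, Nguyen 11, Park 5, Toma 3, Rao 1, Vance 0. Vance has the fewest and is eliminated.
Round 2: Okoro 13, Nguyen 11, Park 5, Toma 3, Rao 1. Rao has the fewest and is eliminated.
Round 3: Okoro 13, Nguyen 12, Park 5, Toma 3. Toma has the fewest and is eliminated.
Round 4: Okoro 13, Nguyen 12, Park 8. Park has the fewest and is eliminated.
Round 5: Okoro 18, Nguyen 15. Okoro has a majority.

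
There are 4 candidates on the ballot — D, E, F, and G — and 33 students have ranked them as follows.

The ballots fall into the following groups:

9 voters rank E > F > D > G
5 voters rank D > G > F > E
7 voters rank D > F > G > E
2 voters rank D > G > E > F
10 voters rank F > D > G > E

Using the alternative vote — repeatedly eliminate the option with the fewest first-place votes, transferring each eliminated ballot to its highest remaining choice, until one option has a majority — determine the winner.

Round 1: D 14, F 10, E 9, G 0. G has the fewest and is eliminated.
Round 2: D 14, F 10, E 9. E has the fewest and is eliminated.
Round 3: F 19, D 14. F has a majority.

F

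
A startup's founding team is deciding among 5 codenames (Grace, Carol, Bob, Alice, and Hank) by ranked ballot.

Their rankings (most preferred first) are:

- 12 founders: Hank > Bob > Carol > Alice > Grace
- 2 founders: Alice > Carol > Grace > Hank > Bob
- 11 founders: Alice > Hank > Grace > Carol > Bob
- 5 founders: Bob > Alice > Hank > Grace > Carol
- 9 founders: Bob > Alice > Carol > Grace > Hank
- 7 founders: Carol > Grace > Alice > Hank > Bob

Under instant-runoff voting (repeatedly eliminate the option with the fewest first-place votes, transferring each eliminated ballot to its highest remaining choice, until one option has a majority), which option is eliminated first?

Grace

Round 1: Bob 14, Alice 13, Hank 12, Carol 7, Grace 0. Grace has the fewest and is eliminated.
Round 2: Bob 14, Alice 13, Hank 12, Carol 7. Carol has the fewest and is eliminated.
Round 3: Alice 20, Bob 14, Hank 12. Hank has the fewest and is eliminated.
Round 4: Bob 26, Alice 20. Bob has a majority.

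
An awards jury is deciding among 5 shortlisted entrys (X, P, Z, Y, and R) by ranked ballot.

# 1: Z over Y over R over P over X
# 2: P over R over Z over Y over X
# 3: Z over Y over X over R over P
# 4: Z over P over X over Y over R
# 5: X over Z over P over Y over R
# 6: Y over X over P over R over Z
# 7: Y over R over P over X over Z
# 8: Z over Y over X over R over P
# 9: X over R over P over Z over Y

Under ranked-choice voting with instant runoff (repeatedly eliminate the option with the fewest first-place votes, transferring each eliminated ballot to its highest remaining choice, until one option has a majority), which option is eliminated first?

Round 1: Z 4, X 2, Y 2, P 1, R 0. R has the fewest and is eliminated.
Round 2: Z 4, X 2, Y 2, P 1. P has the fewest and is eliminated.
Round 3: Z 5, X 2, Y 2. Z has a majority.

R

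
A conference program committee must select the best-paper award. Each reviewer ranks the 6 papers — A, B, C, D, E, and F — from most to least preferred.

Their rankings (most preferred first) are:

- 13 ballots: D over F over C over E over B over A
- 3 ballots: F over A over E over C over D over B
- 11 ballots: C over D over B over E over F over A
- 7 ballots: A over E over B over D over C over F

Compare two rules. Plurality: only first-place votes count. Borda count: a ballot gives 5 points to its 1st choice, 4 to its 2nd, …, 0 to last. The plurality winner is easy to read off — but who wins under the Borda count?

D

Plurality first-place counts: A 7, B 0, C 11, D 13, E 0, F 3 → D.
Borda totals: A 47, B 67, C 107, D 126, E 85, F 78 → D.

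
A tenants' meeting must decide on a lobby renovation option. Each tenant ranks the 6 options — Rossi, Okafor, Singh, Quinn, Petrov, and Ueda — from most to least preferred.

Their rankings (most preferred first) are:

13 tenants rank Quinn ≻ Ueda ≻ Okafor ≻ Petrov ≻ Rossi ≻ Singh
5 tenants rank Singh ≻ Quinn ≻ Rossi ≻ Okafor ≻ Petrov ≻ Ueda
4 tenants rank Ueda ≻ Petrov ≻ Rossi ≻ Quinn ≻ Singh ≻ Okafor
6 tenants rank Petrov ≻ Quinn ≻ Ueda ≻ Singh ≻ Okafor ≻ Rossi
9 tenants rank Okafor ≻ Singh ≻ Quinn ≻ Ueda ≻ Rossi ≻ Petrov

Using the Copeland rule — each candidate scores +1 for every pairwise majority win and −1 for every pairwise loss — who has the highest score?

Quinn

Pairwise results:
  Rossi vs Okafor: Okafor wins 28–9.
  Rossi vs Singh: Singh wins 20–17.
  Rossi vs Quinn: Quinn wins 33–4.
  Rossi vs Petrov: Petrov wins 23–14.
  Rossi vs Ueda: Ueda wins 32–5.
  Okafor vs Singh: Okafor wins 22–15.
  Okafor vs Quinn: Quinn wins 28–9.
  Okafor vs Petrov: Okafor wins 27–10.
  Okafor vs Ueda: Ueda wins 23–14.
  Singh vs Quinn: Quinn wins 23–14.
  Singh vs Petrov: Petrov wins 23–14.
  Singh vs Ueda: Ueda wins 23–14.
  Quinn vs Petrov: Quinn wins 27–10.
  Quinn vs Ueda: Quinn wins 33–4.
  Petrov vs Ueda: Ueda wins 26–11.
Copeland scores (wins − losses):
  Rossi: 0 − 5 = -5
  Okafor: 3 − 2 = 1
  Singh: 1 − 4 = -3
  Quinn: 5 − 0 = 5
  Petrov: 2 − 3 = -1
  Ueda: 4 − 1 = 3
Quinn has the best Copeland score.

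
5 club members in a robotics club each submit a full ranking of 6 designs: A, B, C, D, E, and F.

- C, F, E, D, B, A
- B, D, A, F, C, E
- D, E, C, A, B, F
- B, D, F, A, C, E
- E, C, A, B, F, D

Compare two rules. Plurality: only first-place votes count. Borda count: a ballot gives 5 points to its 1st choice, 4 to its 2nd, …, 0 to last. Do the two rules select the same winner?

No

Plurality first-place counts: A 0, B 2, C 1, D 1, E 1, F 0 → B.
Borda totals: A 10, B 14, C 14, D 15, E 12, F 10 → D.
The two rules disagree: plurality picks B, Borda picks D.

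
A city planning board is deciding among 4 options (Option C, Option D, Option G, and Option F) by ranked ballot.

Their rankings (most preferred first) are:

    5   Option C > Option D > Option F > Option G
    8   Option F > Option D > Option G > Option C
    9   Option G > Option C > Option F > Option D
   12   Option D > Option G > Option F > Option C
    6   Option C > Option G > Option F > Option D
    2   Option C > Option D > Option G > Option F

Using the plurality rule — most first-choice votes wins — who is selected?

Option C

First-place vote totals:
  Option C: 13
  Option D: 12
  Option G: 9
  Option F: 8
Option C has the most first-place votes.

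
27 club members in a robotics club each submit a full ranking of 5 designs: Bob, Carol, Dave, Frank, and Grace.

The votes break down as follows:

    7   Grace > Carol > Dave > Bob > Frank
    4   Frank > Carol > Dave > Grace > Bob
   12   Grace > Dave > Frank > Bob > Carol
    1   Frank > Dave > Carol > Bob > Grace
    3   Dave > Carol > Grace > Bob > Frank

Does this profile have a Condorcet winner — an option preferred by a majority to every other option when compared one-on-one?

Head-to-head results (27 voters total):
Bob vs Carol: Carol wins 15–12.
Bob vs Dave: Dave wins 27–0.
Bob vs Frank: Frank wins 17–10.
Bob vs Grace: Grace wins 26–1.
Carol vs Dave: Dave wins 16–11.
Carol vs Frank: Frank wins 17–10.
Carol vs Grace: Grace wins 19–8.
Dave vs Frank: Dave wins 22–5.
Dave vs Grace: Grace wins 19–8.
Frank vs Grace: Grace wins 22–5.
Grace beats each rival — Bob (26–1), Carol (19–8), Dave (19–8), Frank (22–5) — so Grace is the Condorcet winner.

Yes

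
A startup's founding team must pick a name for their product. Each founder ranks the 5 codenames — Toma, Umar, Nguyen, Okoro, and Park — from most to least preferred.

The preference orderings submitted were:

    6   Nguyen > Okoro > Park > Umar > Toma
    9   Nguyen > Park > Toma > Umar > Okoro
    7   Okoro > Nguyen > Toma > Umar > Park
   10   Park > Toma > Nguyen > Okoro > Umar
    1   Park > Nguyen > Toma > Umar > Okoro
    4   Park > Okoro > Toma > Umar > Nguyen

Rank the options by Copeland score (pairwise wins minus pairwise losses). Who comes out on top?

Nguyen

Pairwise results:
  Toma vs Umar: Toma wins 31–6.
  Toma vs Nguyen: Nguyen wins 23–14.
  Toma vs Okoro: Toma wins 20–17.
  Toma vs Park: Park wins 30–7.
  Umar vs Nguyen: Nguyen wins 33–4.
  Umar vs Okoro: Okoro wins 27–10.
  Umar vs Park: Park wins 30–7.
  Nguyen vs Okoro: Nguyen wins 26–11.
  Nguyen vs Park: Nguyen wins 22–15.
  Okoro vs Park: Park wins 24–13.
Copeland scores (wins − losses):
  Toma: 2 − 2 = 0
  Umar: 0 − 4 = -4
  Nguyen: 4 − 0 = 4
  Okoro: 1 − 3 = -2
  Park: 3 − 1 = 2
Nguyen has the best Copeland score.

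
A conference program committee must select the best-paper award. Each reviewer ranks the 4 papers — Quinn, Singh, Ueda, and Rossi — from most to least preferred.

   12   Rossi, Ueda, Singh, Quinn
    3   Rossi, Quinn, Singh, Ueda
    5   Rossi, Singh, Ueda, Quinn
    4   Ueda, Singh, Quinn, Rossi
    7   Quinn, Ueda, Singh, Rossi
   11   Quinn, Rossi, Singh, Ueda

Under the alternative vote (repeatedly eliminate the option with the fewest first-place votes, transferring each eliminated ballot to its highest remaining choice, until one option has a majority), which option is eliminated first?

Singh

Round 1: Rossi 20, Quinn 18, Ueda 4, Singh 0. Singh has the fewest and is eliminated.
Round 2: Rossi 20, Quinn 18, Ueda 4. Ueda has the fewest and is eliminated.
Round 3: Quinn 22, Rossi 20. Quinn has a majority.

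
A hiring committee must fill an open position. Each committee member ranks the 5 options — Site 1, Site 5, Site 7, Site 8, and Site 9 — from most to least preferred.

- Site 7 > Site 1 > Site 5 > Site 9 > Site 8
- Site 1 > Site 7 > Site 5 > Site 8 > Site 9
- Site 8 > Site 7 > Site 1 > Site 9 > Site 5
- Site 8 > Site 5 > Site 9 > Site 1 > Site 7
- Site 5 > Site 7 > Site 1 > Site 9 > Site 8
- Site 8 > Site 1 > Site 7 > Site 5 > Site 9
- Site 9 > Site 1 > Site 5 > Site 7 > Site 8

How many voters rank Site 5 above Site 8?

4

Ballots ranking Site 5 above Site 8: 4.
Ballots ranking Site 8 above Site 5: 3.
So 4 of 7 voters prefer Site 5 to Site 8.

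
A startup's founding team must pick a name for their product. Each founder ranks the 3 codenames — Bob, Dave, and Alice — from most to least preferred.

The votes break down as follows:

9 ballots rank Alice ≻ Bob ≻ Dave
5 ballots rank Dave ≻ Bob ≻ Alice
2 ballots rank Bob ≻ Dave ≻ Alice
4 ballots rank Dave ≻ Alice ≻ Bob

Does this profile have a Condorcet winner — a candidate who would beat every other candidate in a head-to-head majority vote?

Head-to-head results (20 voters total):
Bob vs Dave: Bob wins 11–9.
Bob vs Alice: Alice wins 13–7.
Dave vs Alice: Dave wins 11–9.
No candidate beats all others: Bob beats Dave beats Alice beats Bob, a majority cycle.

No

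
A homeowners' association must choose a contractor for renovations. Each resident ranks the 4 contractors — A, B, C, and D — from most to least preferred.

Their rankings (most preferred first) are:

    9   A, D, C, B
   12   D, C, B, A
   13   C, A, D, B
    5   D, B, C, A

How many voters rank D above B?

Ballots ranking D above B: 9+12+13+5 = 39.
Ballots ranking B above D: 0.
So 39 of 39 voters prefer D to B.

39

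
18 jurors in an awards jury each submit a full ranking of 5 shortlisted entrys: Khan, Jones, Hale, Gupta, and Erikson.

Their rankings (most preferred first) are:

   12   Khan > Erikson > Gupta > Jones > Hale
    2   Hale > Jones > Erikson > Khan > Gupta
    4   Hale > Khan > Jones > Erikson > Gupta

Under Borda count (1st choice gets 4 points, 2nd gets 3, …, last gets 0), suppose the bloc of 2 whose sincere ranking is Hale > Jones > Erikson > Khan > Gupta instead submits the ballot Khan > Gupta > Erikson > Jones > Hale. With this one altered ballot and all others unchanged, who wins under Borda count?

Khan

Borda totals with the altered ballot: Khan 68, Jones 22, Hale 16, Gupta 30, Erikson 44.
The winner is unchanged: still Khan.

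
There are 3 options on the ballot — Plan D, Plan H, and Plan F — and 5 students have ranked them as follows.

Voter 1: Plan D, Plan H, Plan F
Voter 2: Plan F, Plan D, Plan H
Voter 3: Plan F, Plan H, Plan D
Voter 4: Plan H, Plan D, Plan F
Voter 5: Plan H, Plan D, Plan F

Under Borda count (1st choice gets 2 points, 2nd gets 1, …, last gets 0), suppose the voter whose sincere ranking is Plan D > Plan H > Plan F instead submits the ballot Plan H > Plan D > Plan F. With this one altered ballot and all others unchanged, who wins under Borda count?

Borda totals with the altered ballot: Plan D 4, Plan H 7, Plan F 4.
The winner is unchanged: still Plan H.

Plan H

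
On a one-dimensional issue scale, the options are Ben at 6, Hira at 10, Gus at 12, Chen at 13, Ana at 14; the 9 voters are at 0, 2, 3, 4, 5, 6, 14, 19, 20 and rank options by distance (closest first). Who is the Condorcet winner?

With single-peaked preferences on a line, the Condorcet winner is the candidate closest to the median voter.
The median voter (position 5) is closest to Ben at 6.
Check: Ben vs Gus — voters closer to Ben: 6 of 9.

Ben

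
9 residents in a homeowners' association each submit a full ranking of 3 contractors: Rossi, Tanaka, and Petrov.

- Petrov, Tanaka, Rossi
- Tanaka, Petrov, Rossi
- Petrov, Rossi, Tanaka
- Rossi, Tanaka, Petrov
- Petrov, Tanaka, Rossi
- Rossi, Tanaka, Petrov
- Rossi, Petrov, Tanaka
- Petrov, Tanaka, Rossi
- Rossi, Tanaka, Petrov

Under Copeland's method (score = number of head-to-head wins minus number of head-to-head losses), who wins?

Petrov

Pairwise results:
  Rossi vs Tanaka: Rossi wins 5–4.
  Rossi vs Petrov: Petrov wins 5–4.
  Tanaka vs Petrov: Petrov wins 5–4.
Copeland scores (wins − losses):
  Rossi: 1 − 1 = 0
  Tanaka: 0 − 2 = -2
  Petrov: 2 − 0 = 2
Petrov has the best Copeland score.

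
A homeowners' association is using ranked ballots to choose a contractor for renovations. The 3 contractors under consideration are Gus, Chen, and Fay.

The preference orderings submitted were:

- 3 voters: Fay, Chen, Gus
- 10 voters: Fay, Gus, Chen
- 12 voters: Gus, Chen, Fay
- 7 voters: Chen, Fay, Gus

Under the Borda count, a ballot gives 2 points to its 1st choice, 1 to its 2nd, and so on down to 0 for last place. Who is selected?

Gus

Borda scores:
  Gus: 3·0 + 10·1 + 12·2 + 7·0 = 34
  Chen: 3·1 + 10·0 + 12·1 + 7·2 = 29
  Fay: 3·2 + 10·2 + 12·0 + 7·1 = 33
Gus has the highest total.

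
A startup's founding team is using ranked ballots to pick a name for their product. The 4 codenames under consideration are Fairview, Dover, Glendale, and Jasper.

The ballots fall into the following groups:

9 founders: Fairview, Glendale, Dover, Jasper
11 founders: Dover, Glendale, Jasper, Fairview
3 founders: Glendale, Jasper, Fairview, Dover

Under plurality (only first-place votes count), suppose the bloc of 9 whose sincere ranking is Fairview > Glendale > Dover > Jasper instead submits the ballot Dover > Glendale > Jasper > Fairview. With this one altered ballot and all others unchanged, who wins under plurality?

First-place totals with the altered ballot: Fairview 0, Dover 20, Glendale 3, Jasper 0.
The winner is unchanged: still Dover.

Dover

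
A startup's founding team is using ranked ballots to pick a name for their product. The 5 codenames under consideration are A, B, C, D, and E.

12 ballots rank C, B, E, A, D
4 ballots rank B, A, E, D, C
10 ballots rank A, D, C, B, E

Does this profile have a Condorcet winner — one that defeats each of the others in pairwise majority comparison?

No

Head-to-head results (26 voters total):
A vs B: B wins 16–10.
A vs C: A wins 14–12.
A vs D: A wins 26–0.
A vs E: A wins 14–12.
B vs C: C wins 22–4.
B vs D: B wins 16–10.
B vs E: B wins 26–0.
C vs D: D wins 14–12.
C vs E: C wins 22–4.
D vs E: E wins 16–10.
No candidate beats all others: A beats C beats B beats A, a majority cycle.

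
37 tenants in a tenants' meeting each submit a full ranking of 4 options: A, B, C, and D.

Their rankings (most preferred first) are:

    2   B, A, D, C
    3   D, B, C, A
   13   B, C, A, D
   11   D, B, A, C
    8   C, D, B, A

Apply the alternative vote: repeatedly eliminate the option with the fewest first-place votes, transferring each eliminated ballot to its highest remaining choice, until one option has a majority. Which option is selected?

D

Round 1: B 15, D 14, C 8, A 0. A has the fewest and is eliminated.
Round 2: B 15, D 14, C 8. C has the fewest and is eliminated.
Round 3: D 22, B 15. D has a majority.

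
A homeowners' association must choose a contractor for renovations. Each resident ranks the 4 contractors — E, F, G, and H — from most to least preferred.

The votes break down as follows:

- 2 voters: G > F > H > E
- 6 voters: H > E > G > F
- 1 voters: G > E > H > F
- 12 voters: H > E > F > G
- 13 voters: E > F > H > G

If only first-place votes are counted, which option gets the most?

First-place vote totals:
  E: 13
  F: 0
  G: 3
  H: 18
H has the most first-place votes.

H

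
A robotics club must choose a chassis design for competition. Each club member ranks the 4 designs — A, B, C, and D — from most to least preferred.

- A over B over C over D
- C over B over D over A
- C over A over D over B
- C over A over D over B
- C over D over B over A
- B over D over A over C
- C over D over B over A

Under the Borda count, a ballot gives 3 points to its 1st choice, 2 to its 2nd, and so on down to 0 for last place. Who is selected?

Borda scores:
  A: 3 + 0 + 2 + 2 + 0 + 1 + 0 = 8
  B: 2 + 2 + 0 + 0 + 1 + 3 + 1 = 9
  C: 1 + 3 + 3 + 3 + 3 + 0 + 3 = 16
  D: 0 + 1 + 1 + 1 + 2 + 2 + 2 = 9
C has the highest total.

C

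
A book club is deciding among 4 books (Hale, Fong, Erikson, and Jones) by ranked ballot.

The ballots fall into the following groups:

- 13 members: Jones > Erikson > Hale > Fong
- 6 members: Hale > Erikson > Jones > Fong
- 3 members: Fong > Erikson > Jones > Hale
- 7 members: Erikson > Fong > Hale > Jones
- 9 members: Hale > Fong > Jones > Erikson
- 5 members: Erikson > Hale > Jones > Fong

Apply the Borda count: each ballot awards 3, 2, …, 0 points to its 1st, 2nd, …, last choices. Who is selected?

Erikson

Borda scores:
  Hale: 13·1 + 6·3 + 3·0 + 7·1 + 9·3 + 5·2 = 75
  Fong: 13·0 + 6·0 + 3·3 + 7·2 + 9·2 + 5·0 = 41
  Erikson: 13·2 + 6·2 + 3·2 + 7·3 + 9·0 + 5·3 = 80
  Jones: 13·3 + 6·1 + 3·1 + 7·0 + 9·1 + 5·1 = 62
Erikson has the highest total.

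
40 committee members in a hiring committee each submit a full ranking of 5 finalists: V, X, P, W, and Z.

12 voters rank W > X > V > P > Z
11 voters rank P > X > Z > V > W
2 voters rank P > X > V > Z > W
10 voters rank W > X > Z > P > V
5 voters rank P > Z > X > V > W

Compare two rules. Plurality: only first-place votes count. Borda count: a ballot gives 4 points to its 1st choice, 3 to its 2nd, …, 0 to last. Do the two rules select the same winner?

No

Plurality first-place counts: V 0, X 0, P 18, W 22, Z 0 → W.
Borda totals: V 44, X 115, P 94, W 88, Z 59 → X.
The two rules disagree: plurality picks W, Borda picks X.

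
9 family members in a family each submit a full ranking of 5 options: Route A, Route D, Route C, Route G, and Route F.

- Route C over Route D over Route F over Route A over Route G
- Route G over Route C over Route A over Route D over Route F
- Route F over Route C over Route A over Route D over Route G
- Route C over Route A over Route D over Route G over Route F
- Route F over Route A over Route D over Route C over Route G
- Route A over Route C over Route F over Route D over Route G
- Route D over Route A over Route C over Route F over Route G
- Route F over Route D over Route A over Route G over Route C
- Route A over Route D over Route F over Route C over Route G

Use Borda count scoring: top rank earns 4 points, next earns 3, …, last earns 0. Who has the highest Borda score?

Route A

Borda scores:
  Route A: 1 + 2 + 2 + 3 + 3 + 4 + 3 + 2 + 4 = 24
  Route D: 3 + 1 + 1 + 2 + 2 + 1 + 4 + 3 + 3 = 20
  Route C: 4 + 3 + 3 + 4 + 1 + 3 + 2 + 0 + 1 = 21
  Route G: 0 + 4 + 0 + 1 + 0 + 0 + 0 + 1 + 0 = 6
  Route F: 2 + 0 + 4 + 0 + 4 + 2 + 1 + 4 + 2 = 19
Route A has the highest total.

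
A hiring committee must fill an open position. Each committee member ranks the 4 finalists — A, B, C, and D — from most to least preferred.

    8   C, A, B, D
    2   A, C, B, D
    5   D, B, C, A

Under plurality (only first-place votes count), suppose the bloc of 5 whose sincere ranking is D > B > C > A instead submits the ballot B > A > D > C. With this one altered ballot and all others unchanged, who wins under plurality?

First-place totals with the altered ballot: A 2, B 5, C 8, D 0.
The winner is unchanged: still C.

C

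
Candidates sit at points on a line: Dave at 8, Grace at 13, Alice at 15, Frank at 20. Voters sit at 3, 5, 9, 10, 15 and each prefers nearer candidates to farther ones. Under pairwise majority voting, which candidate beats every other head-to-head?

Dave

With single-peaked preferences on a line, the Condorcet winner is the candidate closest to the median voter.
The median voter (position 9) is closest to Dave at 8.
Check: Dave vs Grace — voters closer to Dave: 4 of 5.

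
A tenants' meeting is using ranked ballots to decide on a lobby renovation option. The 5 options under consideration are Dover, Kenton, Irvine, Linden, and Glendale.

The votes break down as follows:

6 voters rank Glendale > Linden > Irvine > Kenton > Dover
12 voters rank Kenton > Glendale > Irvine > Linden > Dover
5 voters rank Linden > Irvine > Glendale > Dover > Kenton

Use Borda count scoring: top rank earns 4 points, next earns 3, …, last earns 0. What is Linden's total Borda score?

Borda scores:
  Dover: 6·0 + 12·0 + 5·1 = 5
  Kenton: 6·1 + 12·4 + 5·0 = 54
  Irvine: 6·2 + 12·2 + 5·3 = 51
  Linden: 6·3 + 12·1 + 5·4 = 50
  Glendale: 6·4 + 12·3 + 5·2 = 70

50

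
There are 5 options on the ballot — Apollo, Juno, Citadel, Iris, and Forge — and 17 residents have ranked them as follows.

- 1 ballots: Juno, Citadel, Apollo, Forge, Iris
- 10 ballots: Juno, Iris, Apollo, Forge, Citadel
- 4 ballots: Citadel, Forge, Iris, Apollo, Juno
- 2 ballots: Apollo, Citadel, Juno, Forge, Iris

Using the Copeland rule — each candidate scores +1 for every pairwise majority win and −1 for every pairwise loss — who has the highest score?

Pairwise results:
  Apollo vs Juno: Juno wins 11–6.
  Apollo vs Citadel: Apollo wins 12–5.
  Apollo vs Iris: Iris wins 14–3.
  Apollo vs Forge: Apollo wins 13–4.
  Juno vs Citadel: Juno wins 11–6.
  Juno vs Iris: Juno wins 13–4.
  Juno vs Forge: Juno wins 13–4.
  Citadel vs Iris: Iris wins 10–7.
  Citadel vs Forge: Forge wins 10–7.
  Iris vs Forge: Iris wins 10–7.
Copeland scores (wins − losses):
  Apollo: 2 − 2 = 0
  Juno: 4 − 0 = 4
  Citadel: 0 − 4 = -4
  Iris: 3 − 1 = 2
  Forge: 1 − 3 = -2
Juno has the best Copeland score.

Juno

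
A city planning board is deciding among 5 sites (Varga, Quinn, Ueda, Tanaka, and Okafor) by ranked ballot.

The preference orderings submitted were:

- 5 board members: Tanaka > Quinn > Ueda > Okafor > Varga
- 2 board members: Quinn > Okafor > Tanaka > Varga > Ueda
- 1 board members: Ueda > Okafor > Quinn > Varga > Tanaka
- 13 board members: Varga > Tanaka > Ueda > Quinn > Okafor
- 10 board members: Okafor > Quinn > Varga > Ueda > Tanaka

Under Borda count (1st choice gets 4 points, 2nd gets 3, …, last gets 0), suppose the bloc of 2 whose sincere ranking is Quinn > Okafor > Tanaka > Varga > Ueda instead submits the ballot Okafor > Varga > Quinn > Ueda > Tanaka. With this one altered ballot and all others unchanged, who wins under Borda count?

Borda totals with the altered ballot: Varga 79, Quinn 64, Ueda 52, Tanaka 59, Okafor 56.
The winner is unchanged: still Varga.

Varga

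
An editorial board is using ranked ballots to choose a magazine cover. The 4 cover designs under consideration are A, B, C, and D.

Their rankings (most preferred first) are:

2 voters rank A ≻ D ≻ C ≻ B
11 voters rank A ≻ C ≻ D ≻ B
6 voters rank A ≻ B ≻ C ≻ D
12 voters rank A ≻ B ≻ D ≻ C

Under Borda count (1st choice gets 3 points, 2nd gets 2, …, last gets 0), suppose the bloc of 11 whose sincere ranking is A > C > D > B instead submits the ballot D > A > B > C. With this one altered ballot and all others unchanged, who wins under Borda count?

A

Borda totals with the altered ballot: A 82, B 47, C 8, D 49.
The winner is unchanged: still A.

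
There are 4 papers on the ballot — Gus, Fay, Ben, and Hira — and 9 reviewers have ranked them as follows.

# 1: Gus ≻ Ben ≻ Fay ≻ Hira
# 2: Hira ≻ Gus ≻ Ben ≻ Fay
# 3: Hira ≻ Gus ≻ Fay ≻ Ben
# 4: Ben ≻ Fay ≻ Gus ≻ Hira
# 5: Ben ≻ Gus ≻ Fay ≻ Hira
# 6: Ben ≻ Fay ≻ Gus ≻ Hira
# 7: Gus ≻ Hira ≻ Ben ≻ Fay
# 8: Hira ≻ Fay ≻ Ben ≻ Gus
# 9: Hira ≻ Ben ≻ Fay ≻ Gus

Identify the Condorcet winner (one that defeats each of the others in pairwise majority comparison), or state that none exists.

Head-to-head results (9 voters total):
Gus vs Fay: Gus wins 5–4.
Gus vs Ben: Ben wins 5–4.
Gus vs Hira: Gus wins 5–4.
Fay vs Ben: Ben wins 7–2.
Fay vs Hira: Hira wins 5–4.
Ben vs Hira: Hira wins 5–4.
No candidate beats all others: Gus beats Hira beats Ben beats Gus, a majority cycle.

None — there is no Condorcet winner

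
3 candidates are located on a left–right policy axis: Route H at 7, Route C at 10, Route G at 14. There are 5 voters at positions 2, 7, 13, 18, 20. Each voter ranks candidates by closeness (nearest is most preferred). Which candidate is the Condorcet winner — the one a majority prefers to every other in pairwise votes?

With single-peaked preferences on a line, the Condorcet winner is the candidate closest to the median voter.
The median voter (position 13) is closest to Route G at 14.
Check: Route G vs Route H — voters closer to Route G: 3 of 5.

Route G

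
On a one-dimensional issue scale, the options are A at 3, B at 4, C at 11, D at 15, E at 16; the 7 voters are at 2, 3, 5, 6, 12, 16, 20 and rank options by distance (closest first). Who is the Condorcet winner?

B

With single-peaked preferences on a line, the Condorcet winner is the candidate closest to the median voter.
The median voter (position 6) is closest to B at 4.
Check: B vs D — voters closer to B: 4 of 7.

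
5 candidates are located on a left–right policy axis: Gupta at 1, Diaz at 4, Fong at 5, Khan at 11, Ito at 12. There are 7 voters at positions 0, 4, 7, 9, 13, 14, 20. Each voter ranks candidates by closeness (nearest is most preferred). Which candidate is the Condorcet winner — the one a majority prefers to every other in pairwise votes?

With single-peaked preferences on a line, the Condorcet winner is the candidate closest to the median voter.
The median voter (position 9) is closest to Khan at 11.
Check: Khan vs Fong — voters closer to Khan: 4 of 7.

Khan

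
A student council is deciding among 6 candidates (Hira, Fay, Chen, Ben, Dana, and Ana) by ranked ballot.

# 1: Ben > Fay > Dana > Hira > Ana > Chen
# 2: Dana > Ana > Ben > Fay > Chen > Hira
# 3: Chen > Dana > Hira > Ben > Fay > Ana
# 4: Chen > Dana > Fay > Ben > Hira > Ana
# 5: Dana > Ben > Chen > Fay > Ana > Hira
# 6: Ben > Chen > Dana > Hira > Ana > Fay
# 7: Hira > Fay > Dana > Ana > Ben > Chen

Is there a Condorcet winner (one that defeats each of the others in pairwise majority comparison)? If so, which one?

Dana

Head-to-head results (7 voters total):
Hira vs Fay: Fay wins 4–3.
Hira vs Chen: Chen wins 5–2.
Hira vs Ben: Ben wins 5–2.
Hira vs Dana: Dana wins 6–1.
Hira vs Ana: Hira wins 5–2.
Fay vs Chen: Chen wins 4–3.
Fay vs Ben: Ben wins 5–2.
Fay vs Dana: Dana wins 5–2.
Fay vs Ana: Fay wins 5–2.
Chen vs Ben: Ben wins 5–2.
Chen vs Dana: Dana wins 4–3.
Chen vs Ana: Chen wins 4–3.
Ben vs Dana: Dana wins 5–2.
Ben vs Ana: Ben wins 5–2.
Dana vs Ana: Dana wins 7–0.
Dana beats each rival — Hira (6–1), Fay (5–2), Chen (4–3), Ben (5–2), Ana (7–0) — so Dana is the Condorcet winner.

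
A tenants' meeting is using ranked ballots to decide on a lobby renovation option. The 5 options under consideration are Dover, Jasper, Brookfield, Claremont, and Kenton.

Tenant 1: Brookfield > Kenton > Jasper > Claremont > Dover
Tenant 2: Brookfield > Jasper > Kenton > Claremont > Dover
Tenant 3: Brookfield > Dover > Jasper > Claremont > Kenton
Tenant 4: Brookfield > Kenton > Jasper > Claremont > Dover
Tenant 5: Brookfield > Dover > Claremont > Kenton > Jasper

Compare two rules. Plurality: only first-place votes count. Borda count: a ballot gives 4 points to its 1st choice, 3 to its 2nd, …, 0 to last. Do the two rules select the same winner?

Yes

Plurality first-place counts: Dover 0, Jasper 0, Brookfield 5, Claremont 0, Kenton 0 → Brookfield.
Borda totals: Dover 6, Jasper 9, Brookfield 20, Claremont 6, Kenton 9 → Brookfield.
The two rules agree on Brookfield.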